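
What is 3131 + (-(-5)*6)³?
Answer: 30131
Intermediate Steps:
3131 + (-(-5)*6)³ = 3131 + (-1*(-30))³ = 3131 + 30³ = 3131 + 27000 = 30131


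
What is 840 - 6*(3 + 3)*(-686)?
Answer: 25536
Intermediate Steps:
840 - 6*(3 + 3)*(-686) = 840 - 6*6*(-686) = 840 - 36*(-686) = 840 + 24696 = 25536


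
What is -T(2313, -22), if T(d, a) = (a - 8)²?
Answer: -900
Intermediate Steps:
T(d, a) = (-8 + a)²
-T(2313, -22) = -(-8 - 22)² = -1*(-30)² = -1*900 = -900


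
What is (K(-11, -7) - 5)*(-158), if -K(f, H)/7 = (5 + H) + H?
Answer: -9164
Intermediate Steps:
K(f, H) = -35 - 14*H (K(f, H) = -7*((5 + H) + H) = -7*(5 + 2*H) = -35 - 14*H)
(K(-11, -7) - 5)*(-158) = ((-35 - 14*(-7)) - 5)*(-158) = ((-35 + 98) - 5)*(-158) = (63 - 5)*(-158) = 58*(-158) = -9164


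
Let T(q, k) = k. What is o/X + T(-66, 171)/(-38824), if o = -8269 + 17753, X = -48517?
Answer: -376503223/1883624008 ≈ -0.19988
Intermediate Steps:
o = 9484
o/X + T(-66, 171)/(-38824) = 9484/(-48517) + 171/(-38824) = 9484*(-1/48517) + 171*(-1/38824) = -9484/48517 - 171/38824 = -376503223/1883624008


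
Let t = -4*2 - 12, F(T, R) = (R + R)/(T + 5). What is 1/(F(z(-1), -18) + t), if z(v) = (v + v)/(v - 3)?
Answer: -11/292 ≈ -0.037671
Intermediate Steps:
z(v) = 2*v/(-3 + v) (z(v) = (2*v)/(-3 + v) = 2*v/(-3 + v))
F(T, R) = 2*R/(5 + T) (F(T, R) = (2*R)/(5 + T) = 2*R/(5 + T))
t = -20 (t = -8 - 12 = -20)
1/(F(z(-1), -18) + t) = 1/(2*(-18)/(5 + 2*(-1)/(-3 - 1)) - 20) = 1/(2*(-18)/(5 + 2*(-1)/(-4)) - 20) = 1/(2*(-18)/(5 + 2*(-1)*(-¼)) - 20) = 1/(2*(-18)/(5 + ½) - 20) = 1/(2*(-18)/(11/2) - 20) = 1/(2*(-18)*(2/11) - 20) = 1/(-72/11 - 20) = 1/(-292/11) = -11/292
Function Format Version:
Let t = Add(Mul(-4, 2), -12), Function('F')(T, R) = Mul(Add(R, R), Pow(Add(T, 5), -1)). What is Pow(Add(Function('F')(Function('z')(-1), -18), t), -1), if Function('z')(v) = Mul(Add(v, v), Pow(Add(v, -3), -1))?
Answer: Rational(-11, 292) ≈ -0.037671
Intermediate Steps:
Function('z')(v) = Mul(2, v, Pow(Add(-3, v), -1)) (Function('z')(v) = Mul(Mul(2, v), Pow(Add(-3, v), -1)) = Mul(2, v, Pow(Add(-3, v), -1)))
Function('F')(T, R) = Mul(2, R, Pow(Add(5, T), -1)) (Function('F')(T, R) = Mul(Mul(2, R), Pow(Add(5, T), -1)) = Mul(2, R, Pow(Add(5, T), -1)))
t = -20 (t = Add(-8, -12) = -20)
Pow(Add(Function('F')(Function('z')(-1), -18), t), -1) = Pow(Add(Mul(2, -18, Pow(Add(5, Mul(2, -1, Pow(Add(-3, -1), -1))), -1)), -20), -1) = Pow(Add(Mul(2, -18, Pow(Add(5, Mul(2, -1, Pow(-4, -1))), -1)), -20), -1) = Pow(Add(Mul(2, -18, Pow(Add(5, Mul(2, -1, Rational(-1, 4))), -1)), -20), -1) = Pow(Add(Mul(2, -18, Pow(Add(5, Rational(1, 2)), -1)), -20), -1) = Pow(Add(Mul(2, -18, Pow(Rational(11, 2), -1)), -20), -1) = Pow(Add(Mul(2, -18, Rational(2, 11)), -20), -1) = Pow(Add(Rational(-72, 11), -20), -1) = Pow(Rational(-292, 11), -1) = Rational(-11, 292)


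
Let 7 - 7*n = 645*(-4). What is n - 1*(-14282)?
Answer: 102561/7 ≈ 14652.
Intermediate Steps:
n = 2587/7 (n = 1 - 645*(-4)/7 = 1 - ⅐*(-2580) = 1 + 2580/7 = 2587/7 ≈ 369.57)
n - 1*(-14282) = 2587/7 - 1*(-14282) = 2587/7 + 14282 = 102561/7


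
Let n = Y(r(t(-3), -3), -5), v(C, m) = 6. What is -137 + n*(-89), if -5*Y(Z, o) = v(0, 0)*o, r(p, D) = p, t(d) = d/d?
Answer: -671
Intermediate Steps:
t(d) = 1
Y(Z, o) = -6*o/5
n = 6 (n = -6/5*(-5) = 6)
-137 + n*(-89) = -137 + 6*(-89) = -137 - 534 = -671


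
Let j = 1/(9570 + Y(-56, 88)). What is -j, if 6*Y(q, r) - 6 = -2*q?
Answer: -3/28769 ≈ -0.00010428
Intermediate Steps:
Y(q, r) = 1 - q/3 (Y(q, r) = 1 + (-2*q)/6 = 1 - q/3)
j = 3/28769 (j = 1/(9570 + (1 - ⅓*(-56))) = 1/(9570 + (1 + 56/3)) = 1/(9570 + 59/3) = 1/(28769/3) = 3/28769 ≈ 0.00010428)
-j = -1*3/28769 = -3/28769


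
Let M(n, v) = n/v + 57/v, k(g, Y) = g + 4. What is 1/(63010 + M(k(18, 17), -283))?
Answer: 283/17831751 ≈ 1.5871e-5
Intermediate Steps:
k(g, Y) = 4 + g
M(n, v) = 57/v + n/v
1/(63010 + M(k(18, 17), -283)) = 1/(63010 + (57 + (4 + 18))/(-283)) = 1/(63010 - (57 + 22)/283) = 1/(63010 - 1/283*79) = 1/(63010 - 79/283) = 1/(17831751/283) = 283/17831751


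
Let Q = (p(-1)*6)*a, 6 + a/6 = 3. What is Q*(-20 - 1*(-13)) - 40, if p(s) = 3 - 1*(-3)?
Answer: 4496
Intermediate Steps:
a = -18 (a = -36 + 6*3 = -36 + 18 = -18)
p(s) = 6 (p(s) = 3 + 3 = 6)
Q = -648 (Q = (6*6)*(-18) = 36*(-18) = -648)
Q*(-20 - 1*(-13)) - 40 = -648*(-20 - 1*(-13)) - 40 = -648*(-20 + 13) - 40 = -648*(-7) - 40 = 4536 - 40 = 4496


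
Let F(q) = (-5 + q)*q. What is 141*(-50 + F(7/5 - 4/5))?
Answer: -185556/25 ≈ -7422.2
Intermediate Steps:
F(q) = q*(-5 + q)
141*(-50 + F(7/5 - 4/5)) = 141*(-50 + (7/5 - 4/5)*(-5 + (7/5 - 4/5))) = 141*(-50 + 3*(-5 + 3/5)/5) = 141*(-50 + (3/5)*(-22/5)) = 141*(-50 - 66/25) = 141*(-1316/25) = -185556/25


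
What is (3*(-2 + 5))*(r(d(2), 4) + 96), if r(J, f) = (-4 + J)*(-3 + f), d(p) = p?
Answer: 846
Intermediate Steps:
(3*(-2 + 5))*(r(d(2), 4) + 96) = (3*(-2 + 5))*((12 - 4*4 - 3*2 + 2*4) + 96) = (3*3)*((12 - 16 - 6 + 8) + 96) = 9*(-2 + 96) = 9*94 = 846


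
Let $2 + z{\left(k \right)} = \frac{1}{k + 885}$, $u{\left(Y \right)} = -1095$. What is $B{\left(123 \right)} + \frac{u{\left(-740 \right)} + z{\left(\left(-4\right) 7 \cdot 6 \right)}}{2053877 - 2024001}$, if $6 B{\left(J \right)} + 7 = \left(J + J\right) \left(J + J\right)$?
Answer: $\frac{15430525435}{1530078} \approx 10085.0$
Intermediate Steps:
$z{\left(k \right)} = -2 + \frac{1}{885 + k}$ ($z{\left(k \right)} = -2 + \frac{1}{k + 885} = -2 + \frac{1}{885 + k}$)
$B{\left(J \right)} = - \frac{7}{6} + \frac{2 J^{2}}{3}$ ($B{\left(J \right)} = - \frac{7}{6} + \frac{\left(J + J\right) \left(J + J\right)}{6} = - \frac{7}{6} + \frac{2 J 2 J}{6} = - \frac{7}{6} + \frac{4 J^{2}}{6} = - \frac{7}{6} + \frac{2 J^{2}}{3}$)
$B{\left(123 \right)} + \frac{u{\left(-740 \right)} + z{\left(\left(-4\right) 7 \cdot 6 \right)}}{2053877 - 2024001} = \left(- \frac{7}{6} + \frac{2 \cdot 123^{2}}{3}\right) + \frac{-1095 + \frac{-1769 - 2 \left(-4\right) 7 \cdot 6}{885 + \left(-4\right) 7 \cdot 6}}{2053877 - 2024001} = \left(- \frac{7}{6} + \frac{2}{3} \cdot 15129\right) + \frac{-1095 + \frac{-1769 - 2 \left(\left(-28\right) 6\right)}{885 - 168}}{29876} = \left(- \frac{7}{6} + 10086\right) + \left(-1095 + \frac{-1769 - -336}{885 - 168}\right) \frac{1}{29876} = \frac{60509}{6} + \left(-1095 + \frac{-1769 + 336}{717}\right) \frac{1}{29876} = \frac{60509}{6} + \left(-1095 + \frac{1}{717} \left(-1433\right)\right) \frac{1}{29876} = \frac{60509}{6} + \left(-1095 - \frac{1433}{717}\right) \frac{1}{29876} = \frac{60509}{6} - \frac{28091}{765039} = \frac{15430525435}{1530078}$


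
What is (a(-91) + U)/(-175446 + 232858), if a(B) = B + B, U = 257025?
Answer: 256843/57412 ≈ 4.4737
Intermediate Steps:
a(B) = 2*B
(a(-91) + U)/(-175446 + 232858) = (2*(-91) + 257025)/(-175446 + 232858) = (-182 + 257025)/57412 = 256843*(1/57412) = 256843/57412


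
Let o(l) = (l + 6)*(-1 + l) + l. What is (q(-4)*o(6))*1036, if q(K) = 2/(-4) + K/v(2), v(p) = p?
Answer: -170940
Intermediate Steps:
o(l) = l + (-1 + l)*(6 + l) (o(l) = (6 + l)*(-1 + l) + l = (-1 + l)*(6 + l) + l = l + (-1 + l)*(6 + l))
q(K) = -1/2 + K/2 (q(K) = 2/(-4) + K/2 = 2*(-1/4) + K*(1/2) = -1/2 + K/2)
(q(-4)*o(6))*1036 = ((-1/2 + (1/2)*(-4))*(-6 + 6**2 + 6*6))*1036 = ((-1/2 - 2)*(-6 + 36 + 36))*1036 = -5/2*66*1036 = -165*1036 = -170940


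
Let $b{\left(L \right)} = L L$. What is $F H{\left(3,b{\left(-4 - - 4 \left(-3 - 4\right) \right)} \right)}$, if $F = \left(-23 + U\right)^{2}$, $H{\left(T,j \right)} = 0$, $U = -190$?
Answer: $0$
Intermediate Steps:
$b{\left(L \right)} = L^{2}$
$F = 45369$ ($F = \left(-23 - 190\right)^{2} = \left(-213\right)^{2} = 45369$)
$F H{\left(3,b{\left(-4 - - 4 \left(-3 - 4\right) \right)} \right)} = 45369 \cdot 0 = 0$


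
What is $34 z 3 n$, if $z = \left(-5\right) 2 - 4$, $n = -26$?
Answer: $37128$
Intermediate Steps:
$z = -14$ ($z = -10 - 4 = -14$)
$34 z 3 n = 34 \left(\left(-14\right) 3\right) \left(-26\right) = 34 \left(-42\right) \left(-26\right) = \left(-1428\right) \left(-26\right) = 37128$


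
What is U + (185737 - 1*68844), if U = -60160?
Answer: 56733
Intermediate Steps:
U + (185737 - 1*68844) = -60160 + (185737 - 1*68844) = -60160 + (185737 - 68844) = -60160 + 116893 = 56733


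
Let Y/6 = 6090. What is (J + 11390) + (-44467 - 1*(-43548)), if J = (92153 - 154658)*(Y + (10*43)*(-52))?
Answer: -886310429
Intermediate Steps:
Y = 36540 (Y = 6*6090 = 36540)
J = -886320900 (J = (92153 - 154658)*(36540 + (10*43)*(-52)) = -62505*(36540 + 430*(-52)) = -62505*(36540 - 22360) = -62505*14180 = -886320900)
(J + 11390) + (-44467 - 1*(-43548)) = (-886320900 + 11390) + (-44467 - 1*(-43548)) = -886309510 + (-44467 + 43548) = -886309510 - 919 = -886310429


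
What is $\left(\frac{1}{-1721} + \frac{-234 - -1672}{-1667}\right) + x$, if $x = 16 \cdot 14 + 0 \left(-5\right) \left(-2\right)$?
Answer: $\frac{640158703}{2868907} \approx 223.14$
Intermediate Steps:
$x = 224$ ($x = 224 + 0 \left(-2\right) = 224 + 0 = 224$)
$\left(\frac{1}{-1721} + \frac{-234 - -1672}{-1667}\right) + x = \left(\frac{1}{-1721} + \frac{-234 - -1672}{-1667}\right) + 224 = \left(- \frac{1}{1721} + \left(-234 + 1672\right) \left(- \frac{1}{1667}\right)\right) + 224 = \left(- \frac{1}{1721} + 1438 \left(- \frac{1}{1667}\right)\right) + 224 = \left(- \frac{1}{1721} - \frac{1438}{1667}\right) + 224 = - \frac{2476465}{2868907} + 224 = \frac{640158703}{2868907}$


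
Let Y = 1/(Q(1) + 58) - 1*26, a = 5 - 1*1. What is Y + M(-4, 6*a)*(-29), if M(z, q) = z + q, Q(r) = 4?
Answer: -37571/62 ≈ -605.98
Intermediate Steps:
a = 4 (a = 5 - 1 = 4)
M(z, q) = q + z
Y = -1611/62 (Y = 1/(4 + 58) - 1*26 = 1/62 - 26 = -1611/62 ≈ -25.984)
Y + M(-4, 6*a)*(-29) = -1611/62 + (6*4 - 4)*(-29) = -1611/62 + (24 - 4)*(-29) = -1611/62 + 20*(-29) = -1611/62 - 580 = -37571/62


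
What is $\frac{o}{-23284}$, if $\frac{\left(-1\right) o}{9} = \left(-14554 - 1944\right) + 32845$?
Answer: $\frac{147123}{23284} \approx 6.3186$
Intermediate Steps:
$o = -147123$ ($o = - 9 \left(\left(-14554 - 1944\right) + 32845\right) = - 9 \left(-16498 + 32845\right) = \left(-9\right) 16347 = -147123$)
$\frac{o}{-23284} = - \frac{147123}{-23284} = \left(-147123\right) \left(- \frac{1}{23284}\right) = \frac{147123}{23284}$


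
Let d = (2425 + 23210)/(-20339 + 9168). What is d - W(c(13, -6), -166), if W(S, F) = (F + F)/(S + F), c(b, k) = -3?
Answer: -8041087/1887899 ≈ -4.2593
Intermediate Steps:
W(S, F) = 2*F/(F + S) (W(S, F) = (2*F)/(F + S) = 2*F/(F + S))
d = -25635/11171 (d = 25635/(-11171) = 25635*(-1/11171) = -25635/11171 ≈ -2.2948)
d - W(c(13, -6), -166) = -25635/11171 - 2*(-166)/(-166 - 3) = -25635/11171 - 2*(-166)/(-169) = -25635/11171 - 2*(-166)*(-1)/169 = -25635/11171 - 1*332/169 = -25635/11171 - 332/169 = -8041087/1887899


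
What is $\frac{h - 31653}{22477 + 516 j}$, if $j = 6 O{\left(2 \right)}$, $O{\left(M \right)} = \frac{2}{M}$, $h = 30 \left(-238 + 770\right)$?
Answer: $- \frac{15693}{25573} \approx -0.61366$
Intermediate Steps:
$h = 15960$ ($h = 30 \cdot 532 = 15960$)
$j = 6$ ($j = 6 \cdot \frac{2}{2} = 6 \cdot 2 \cdot \frac{1}{2} = 6 \cdot 1 = 6$)
$\frac{h - 31653}{22477 + 516 j} = \frac{15960 - 31653}{22477 + 516 \cdot 6} = - \frac{15693}{22477 + 3096} = - \frac{15693}{25573}$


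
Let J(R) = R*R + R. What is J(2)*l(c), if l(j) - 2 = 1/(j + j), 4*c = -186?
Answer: 370/31 ≈ 11.935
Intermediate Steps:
c = -93/2 (c = (¼)*(-186) = -93/2 ≈ -46.500)
J(R) = R + R² (J(R) = R² + R = R + R²)
l(j) = 2 + 1/(2*j) (l(j) = 2 + 1/(j + j) = 2 + 1/(2*j))
J(2)*l(c) = (2*(1 + 2))*(2 + 1/(2*(-93/2))) = (2*3)*(2 + (½)*(-2/93)) = 6*(2 - 1/93) = 6*(185/93) = 370/31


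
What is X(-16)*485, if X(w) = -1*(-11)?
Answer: 5335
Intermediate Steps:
X(w) = 11
X(-16)*485 = 11*485 = 5335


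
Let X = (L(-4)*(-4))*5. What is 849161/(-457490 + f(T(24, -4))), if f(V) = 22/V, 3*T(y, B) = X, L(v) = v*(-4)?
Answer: -135865760/73198433 ≈ -1.8561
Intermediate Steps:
L(v) = -4*v
X = -320 (X = (-4*(-4)*(-4))*5 = (16*(-4))*5 = -64*5 = -320)
T(y, B) = -320/3 (T(y, B) = (⅓)*(-320) = -320/3)
849161/(-457490 + f(T(24, -4))) = 849161/(-457490 + 22/(-320/3)) = 849161/(-457490 + 22*(-3/320)) = 849161/(-457490 - 33/160) = 849161/(-73198433/160) = 849161*(-160/73198433) = -135865760/73198433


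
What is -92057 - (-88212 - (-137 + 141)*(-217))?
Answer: -4713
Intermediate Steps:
-92057 - (-88212 - (-137 + 141)*(-217)) = -92057 - (-88212 - 4*(-217)) = -92057 - (-88212 - 1*(-868)) = -92057 - (-88212 + 868) = -92057 - 1*(-87344) = -92057 + 87344 = -4713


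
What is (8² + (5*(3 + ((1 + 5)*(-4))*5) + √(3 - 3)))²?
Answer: 271441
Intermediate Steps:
(8² + (5*(3 + ((1 + 5)*(-4))*5) + √(3 - 3)))² = (64 + (5*(3 + (6*(-4))*5) + √0))² = (64 + (5*(3 - 24*5) + 0))² = (64 + (5*(3 - 120) + 0))² = (64 + (5*(-117) + 0))² = (64 + (-585 + 0))² = (64 - 585)² = (-521)² = 271441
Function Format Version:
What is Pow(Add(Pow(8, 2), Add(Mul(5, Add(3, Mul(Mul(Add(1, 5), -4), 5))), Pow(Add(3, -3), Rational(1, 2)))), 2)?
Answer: 271441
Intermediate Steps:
Pow(Add(Pow(8, 2), Add(Mul(5, Add(3, Mul(Mul(Add(1, 5), -4), 5))), Pow(Add(3, -3), Rational(1, 2)))), 2) = Pow(Add(64, Add(Mul(5, Add(3, Mul(Mul(6, -4), 5))), Pow(0, Rational(1, 2)))), 2) = Pow(Add(64, Add(Mul(5, Add(3, Mul(-24, 5))), 0)), 2) = Pow(Add(64, Add(Mul(5, Add(3, -120)), 0)), 2) = Pow(Add(64, Add(Mul(5, -117), 0)), 2) = Pow(Add(64, Add(-585, 0)), 2) = Pow(Add(64, -585), 2) = Pow(-521, 2) = 271441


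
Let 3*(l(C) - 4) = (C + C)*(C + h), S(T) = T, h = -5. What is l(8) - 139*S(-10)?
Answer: 1410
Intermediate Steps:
l(C) = 4 + 2*C*(-5 + C)/3 (l(C) = 4 + ((C + C)*(C - 5))/3 = 4 + ((2*C)*(-5 + C))/3 = 4 + (2*C*(-5 + C))/3 = 4 + 2*C*(-5 + C)/3)
l(8) - 139*S(-10) = (4 - 10/3*8 + (2/3)*8**2) - 139*(-10) = (4 - 80/3 + (2/3)*64) + 1390 = (4 - 80/3 + 128/3) + 1390 = 20 + 1390 = 1410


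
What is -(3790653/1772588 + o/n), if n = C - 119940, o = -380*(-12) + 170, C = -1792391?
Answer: -7240598900903/3389774982628 ≈ -2.1360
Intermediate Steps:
o = 4730 (o = 4560 + 170 = 4730)
n = -1912331 (n = -1792391 - 119940 = -1912331)
-(3790653/1772588 + o/n) = -(3790653/1772588 + 4730/(-1912331)) = -(3790653*(1/1772588) + 4730*(-1/1912331)) = -(3790653/1772588 - 4730/1912331) = -1*7240598900903/3389774982628 = -7240598900903/3389774982628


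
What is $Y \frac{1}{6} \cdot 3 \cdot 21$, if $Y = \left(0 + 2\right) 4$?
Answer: $84$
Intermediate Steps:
$Y = 8$ ($Y = 2 \cdot 4 = 8$)
$Y \frac{1}{6} \cdot 3 \cdot 21 = 8 \cdot \frac{1}{6} \cdot 3 \cdot 21 = 8 \cdot \frac{1}{2} \cdot 21 = 4 \cdot 21 = 84$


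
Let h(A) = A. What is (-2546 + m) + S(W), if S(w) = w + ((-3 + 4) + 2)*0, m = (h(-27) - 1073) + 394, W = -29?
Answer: -3281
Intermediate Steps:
m = -706 (m = (-27 - 1073) + 394 = -1100 + 394 = -706)
S(w) = w (S(w) = w + (1 + 2)*0 = w + 3*0 = w + 0 = w)
(-2546 + m) + S(W) = (-2546 - 706) - 29 = -3252 - 29 = -3281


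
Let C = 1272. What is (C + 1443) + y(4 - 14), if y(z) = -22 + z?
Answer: 2683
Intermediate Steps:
(C + 1443) + y(4 - 14) = (1272 + 1443) + (-22 + (4 - 14)) = 2715 + (-22 - 10) = 2715 - 32 = 2683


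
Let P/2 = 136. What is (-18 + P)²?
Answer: 64516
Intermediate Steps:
P = 272 (P = 2*136 = 272)
(-18 + P)² = (-18 + 272)² = 254² = 64516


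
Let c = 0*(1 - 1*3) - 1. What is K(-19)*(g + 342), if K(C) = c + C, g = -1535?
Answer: 23860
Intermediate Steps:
c = -1 (c = 0*(1 - 3) - 1 = 0*(-2) - 1 = 0 - 1 = -1)
K(C) = -1 + C
K(-19)*(g + 342) = (-1 - 19)*(-1535 + 342) = -20*(-1193) = 23860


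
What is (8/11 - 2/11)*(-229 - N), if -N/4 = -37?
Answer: -2262/11 ≈ -205.64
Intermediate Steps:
N = 148 (N = -4*(-37) = 148)
(8/11 - 2/11)*(-229 - N) = (8/11 - 2/11)*(-229 - 1*148) = (8*(1/11) - 2*1/11)*(-229 - 148) = (8/11 - 2/11)*(-377) = (6/11)*(-377) = -2262/11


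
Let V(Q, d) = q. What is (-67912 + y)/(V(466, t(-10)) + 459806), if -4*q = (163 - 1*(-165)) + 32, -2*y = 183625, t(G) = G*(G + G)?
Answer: -319449/919432 ≈ -0.34744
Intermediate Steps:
t(G) = 2*G² (t(G) = G*(2*G) = 2*G²)
y = -183625/2 (y = -½*183625 = -183625/2 ≈ -91813.)
q = -90 (q = -((163 - 1*(-165)) + 32)/4 = -((163 + 165) + 32)/4 = -(328 + 32)/4 = -¼*360 = -90)
V(Q, d) = -90
(-67912 + y)/(V(466, t(-10)) + 459806) = (-67912 - 183625/2)/(-90 + 459806) = -319449/2/459716 = -319449/2*1/459716 = -319449/919432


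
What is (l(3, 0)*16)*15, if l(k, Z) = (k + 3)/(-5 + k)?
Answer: -720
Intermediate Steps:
l(k, Z) = (3 + k)/(-5 + k)
(l(3, 0)*16)*15 = (((3 + 3)/(-5 + 3))*16)*15 = ((6/(-2))*16)*15 = (-½*6*16)*15 = -3*16*15 = -48*15 = -720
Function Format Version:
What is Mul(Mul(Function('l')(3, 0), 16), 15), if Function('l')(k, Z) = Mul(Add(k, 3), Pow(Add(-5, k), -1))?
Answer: -720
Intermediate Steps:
Function('l')(k, Z) = Mul(Pow(Add(-5, k), -1), Add(3, k)) (Function('l')(k, Z) = Mul(Add(3, k), Pow(Add(-5, k), -1)) = Mul(Pow(Add(-5, k), -1), Add(3, k)))
Mul(Mul(Function('l')(3, 0), 16), 15) = Mul(Mul(Mul(Pow(Add(-5, 3), -1), Add(3, 3)), 16), 15) = Mul(Mul(Mul(Pow(-2, -1), 6), 16), 15) = Mul(Mul(Mul(Rational(-1, 2), 6), 16), 15) = Mul(Mul(-3, 16), 15) = Mul(-48, 15) = -720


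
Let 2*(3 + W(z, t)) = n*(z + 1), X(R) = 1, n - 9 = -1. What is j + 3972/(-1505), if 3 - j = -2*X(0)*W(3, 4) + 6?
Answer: 30643/1505 ≈ 20.361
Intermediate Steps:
n = 8 (n = 9 - 1 = 8)
W(z, t) = 1 + 4*z (W(z, t) = -3 + (8*(z + 1))/2 = -3 + (8*(1 + z))/2 = -3 + (8 + 8*z)/2 = -3 + (4 + 4*z) = 1 + 4*z)
j = 23 (j = 3 - (-2*(1 + 4*3) + 6) = 3 - (-2*(1 + 12) + 6) = 3 - (-2*13 + 6) = 3 - (-26 + 6) = 3 - 1*(-20) = 3 + 20 = 23)
j + 3972/(-1505) = 23 + 3972/(-1505) = 23 + 3972*(-1/1505) = 23 - 3972/1505 = 30643/1505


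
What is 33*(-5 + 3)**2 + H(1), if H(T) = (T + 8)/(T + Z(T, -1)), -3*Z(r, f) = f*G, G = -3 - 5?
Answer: 633/5 ≈ 126.60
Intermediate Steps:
G = -8
Z(r, f) = 8*f/3 (Z(r, f) = -f*(-8)/3 = -(-8)*f/3 = 8*f/3)
H(T) = (8 + T)/(-8/3 + T) (H(T) = (T + 8)/(T + (8/3)*(-1)) = (8 + T)/(T - 8/3) = (8 + T)/(-8/3 + T))
33*(-5 + 3)**2 + H(1) = 33*(-5 + 3)**2 + 3*(8 + 1)/(-8 + 3*1) = 33*(-2)**2 + 3*9/(-8 + 3) = 33*4 + 3*9/(-5) = 132 + 3*(-1/5)*9 = 132 - 27/5 = 633/5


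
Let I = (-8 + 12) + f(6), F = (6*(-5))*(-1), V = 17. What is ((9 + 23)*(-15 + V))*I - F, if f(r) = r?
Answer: 610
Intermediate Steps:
F = 30 (F = -30*(-1) = 30)
I = 10 (I = (-8 + 12) + 6 = 4 + 6 = 10)
((9 + 23)*(-15 + V))*I - F = ((9 + 23)*(-15 + 17))*10 - 1*30 = (32*2)*10 - 30 = 64*10 - 30 = 640 - 30 = 610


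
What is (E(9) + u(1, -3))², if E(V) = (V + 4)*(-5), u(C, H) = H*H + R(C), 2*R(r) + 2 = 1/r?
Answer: 12769/4 ≈ 3192.3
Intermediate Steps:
R(r) = -1 + 1/(2*r) (R(r) = -1 + (1/r)/2 = -1 + 1/(2*r))
u(C, H) = H² + (½ - C)/C (u(C, H) = H*H + (½ - C)/C = H² + (½ - C)/C)
E(V) = -20 - 5*V (E(V) = (4 + V)*(-5) = -20 - 5*V)
(E(9) + u(1, -3))² = ((-20 - 5*9) + (-1 + (-3)² + (½)/1))² = ((-20 - 45) + (-1 + 9 + (½)*1))² = (-65 + (-1 + 9 + ½))² = (-65 + 17/2)² = (-113/2)² = 12769/4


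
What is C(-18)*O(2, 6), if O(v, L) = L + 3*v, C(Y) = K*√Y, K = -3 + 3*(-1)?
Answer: -216*I*√2 ≈ -305.47*I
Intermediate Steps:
K = -6 (K = -3 - 3 = -6)
C(Y) = -6*√Y
C(-18)*O(2, 6) = (-18*I*√2)*(6 + 3*2) = (-18*I*√2)*(6 + 6) = -18*I*√2*12 = -216*I*√2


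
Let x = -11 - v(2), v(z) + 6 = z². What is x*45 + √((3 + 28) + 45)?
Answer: -405 + 2*√19 ≈ -396.28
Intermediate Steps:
v(z) = -6 + z²
x = -9 (x = -11 - (-6 + 2²) = -11 - (-6 + 4) = -11 - 1*(-2) = -11 + 2 = -9)
x*45 + √((3 + 28) + 45) = -9*45 + √((3 + 28) + 45) = -405 + √(31 + 45) = -405 + √76 = -405 + 2*√19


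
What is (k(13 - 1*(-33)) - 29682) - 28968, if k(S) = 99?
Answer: -58551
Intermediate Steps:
(k(13 - 1*(-33)) - 29682) - 28968 = (99 - 29682) - 28968 = -29583 - 28968 = -58551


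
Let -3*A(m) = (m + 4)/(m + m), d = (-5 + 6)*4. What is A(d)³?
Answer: -1/27 ≈ -0.037037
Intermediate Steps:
d = 4 (d = 1*4 = 4)
A(m) = -(4 + m)/(6*m) (A(m) = -(m + 4)/(3*(m + m)) = -(4 + m)/(3*(2*m)) = -(4 + m)*1/(2*m)/3 = -(4 + m)/(6*m))
A(d)³ = ((⅙)*(-4 - 1*4)/4)³ = ((⅙)*(¼)*(-4 - 4))³ = ((⅙)*(¼)*(-8))³ = (-⅓)³ = -1/27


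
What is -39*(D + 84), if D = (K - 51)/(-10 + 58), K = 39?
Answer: -13065/4 ≈ -3266.3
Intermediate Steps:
D = -¼ (D = (39 - 51)/(-10 + 58) = -12/48 = -12*1/48 = -¼ ≈ -0.25000)
-39*(D + 84) = -39*(-¼ + 84) = -39*335/4 = -13065/4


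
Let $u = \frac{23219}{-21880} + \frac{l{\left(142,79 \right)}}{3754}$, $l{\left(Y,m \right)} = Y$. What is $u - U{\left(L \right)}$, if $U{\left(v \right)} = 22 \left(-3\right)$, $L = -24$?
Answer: $\frac{2668509577}{41068760} \approx 64.977$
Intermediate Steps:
$u = - \frac{42028583}{41068760}$ ($u = \frac{23219}{-21880} + \frac{142}{3754} = 23219 \left(- \frac{1}{21880}\right) + 142 \cdot \frac{1}{3754} = - \frac{23219}{21880} + \frac{71}{1877} = - \frac{42028583}{41068760} \approx -1.0234$)
$U{\left(v \right)} = -66$
$u - U{\left(L \right)} = - \frac{42028583}{41068760} - -66 = - \frac{42028583}{41068760} + 66 = \frac{2668509577}{41068760}$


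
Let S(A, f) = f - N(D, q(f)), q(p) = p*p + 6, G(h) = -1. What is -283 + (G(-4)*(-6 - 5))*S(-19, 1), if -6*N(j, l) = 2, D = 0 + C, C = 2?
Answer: -805/3 ≈ -268.33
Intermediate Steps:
D = 2 (D = 0 + 2 = 2)
q(p) = 6 + p² (q(p) = p² + 6 = 6 + p²)
N(j, l) = -⅓ (N(j, l) = -⅙*2 = -⅓)
S(A, f) = ⅓ + f (S(A, f) = f - 1*(-⅓) = f + ⅓ = ⅓ + f)
-283 + (G(-4)*(-6 - 5))*S(-19, 1) = -283 + (-(-6 - 5))*(⅓ + 1) = -283 - 1*(-11)*(4/3) = -283 + 11*(4/3) = -283 + 44/3 = -805/3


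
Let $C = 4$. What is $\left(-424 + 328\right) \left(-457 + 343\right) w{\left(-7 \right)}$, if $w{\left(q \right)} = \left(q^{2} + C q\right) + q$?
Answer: $153216$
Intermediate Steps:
$w{\left(q \right)} = q^{2} + 5 q$ ($w{\left(q \right)} = \left(q^{2} + 4 q\right) + q = q^{2} + 5 q$)
$\left(-424 + 328\right) \left(-457 + 343\right) w{\left(-7 \right)} = \left(-424 + 328\right) \left(-457 + 343\right) \left(- 7 \left(5 - 7\right)\right) = \left(-96\right) \left(-114\right) \left(\left(-7\right) \left(-2\right)\right) = 10944 \cdot 14 = 153216$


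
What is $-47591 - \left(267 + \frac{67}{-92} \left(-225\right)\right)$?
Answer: $- \frac{4418011}{92} \approx -48022.0$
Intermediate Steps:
$-47591 - \left(267 + \frac{67}{-92} \left(-225\right)\right) = -47591 - \left(267 + 67 \left(- \frac{1}{92}\right) \left(-225\right)\right) = -47591 - \left(267 - - \frac{15075}{92}\right) = -47591 - \left(267 + \frac{15075}{92}\right) = -47591 - \frac{39639}{92} = - \frac{4418011}{92}$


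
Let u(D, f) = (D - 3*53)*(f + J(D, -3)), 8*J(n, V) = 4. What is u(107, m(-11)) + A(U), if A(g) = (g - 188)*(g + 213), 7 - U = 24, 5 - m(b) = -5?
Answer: -40726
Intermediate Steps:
J(n, V) = ½ (J(n, V) = (⅛)*4 = ½)
m(b) = 10 (m(b) = 5 - 1*(-5) = 5 + 5 = 10)
U = -17 (U = 7 - 1*24 = 7 - 24 = -17)
A(g) = (-188 + g)*(213 + g)
u(D, f) = (½ + f)*(-159 + D) (u(D, f) = (D - 3*53)*(f + ½) = (D - 159)*(½ + f) = (-159 + D)*(½ + f) = (½ + f)*(-159 + D))
u(107, m(-11)) + A(U) = (-159/2 + (½)*107 - 159*10 + 107*10) + (-40044 + (-17)² + 25*(-17)) = (-159/2 + 107/2 - 1590 + 1070) + (-40044 + 289 - 425) = -546 - 40180 = -40726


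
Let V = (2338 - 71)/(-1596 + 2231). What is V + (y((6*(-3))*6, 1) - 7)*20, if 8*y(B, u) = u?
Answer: -170091/1270 ≈ -133.93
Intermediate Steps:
y(B, u) = u/8
V = 2267/635 ≈ 3.5701
V + (y((6*(-3))*6, 1) - 7)*20 = 2267/635 + ((1/8)*1 - 7)*20 = 2267/635 + (1/8 - 7)*20 = 2267/635 - 55/8*20 = 2267/635 - 275/2 = -170091/1270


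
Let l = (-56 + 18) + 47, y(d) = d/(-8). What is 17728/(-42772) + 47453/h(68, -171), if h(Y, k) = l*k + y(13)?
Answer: -241996696/7752425 ≈ -31.216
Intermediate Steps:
y(d) = -d/8 (y(d) = d*(-⅛) = -d/8)
l = 9 (l = -38 + 47 = 9)
h(Y, k) = -13/8 + 9*k (h(Y, k) = 9*k - ⅛*13 = 9*k - 13/8 = -13/8 + 9*k)
17728/(-42772) + 47453/h(68, -171) = 17728/(-42772) + 47453/(-13/8 + 9*(-171)) = 17728*(-1/42772) + 47453/(-13/8 - 1539) = -4432/10693 + 47453/(-12325/8) = -4432/10693 + 47453*(-8/12325) = -4432/10693 - 379624/12325 = -241996696/7752425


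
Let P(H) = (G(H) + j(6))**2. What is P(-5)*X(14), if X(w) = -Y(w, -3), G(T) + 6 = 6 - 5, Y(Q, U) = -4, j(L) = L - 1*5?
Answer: 64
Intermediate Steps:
j(L) = -5 + L (j(L) = L - 5 = -5 + L)
G(T) = -5 (G(T) = -6 + (6 - 5) = -6 + 1 = -5)
X(w) = 4 (X(w) = -1*(-4) = 4)
P(H) = 16 (P(H) = (-5 + (-5 + 6))**2 = (-5 + 1)**2 = (-4)**2 = 16)
P(-5)*X(14) = 16*4 = 64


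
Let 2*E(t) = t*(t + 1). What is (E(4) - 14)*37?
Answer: -148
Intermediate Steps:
E(t) = t*(1 + t)/2 (E(t) = (t*(t + 1))/2 = (t*(1 + t))/2 = t*(1 + t)/2)
(E(4) - 14)*37 = ((1/2)*4*(1 + 4) - 14)*37 = ((1/2)*4*5 - 14)*37 = (10 - 14)*37 = -4*37 = -148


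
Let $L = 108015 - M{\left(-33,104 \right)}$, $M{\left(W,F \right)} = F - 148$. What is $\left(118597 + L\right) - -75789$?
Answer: $302445$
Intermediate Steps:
$M{\left(W,F \right)} = -148 + F$ ($M{\left(W,F \right)} = F - 148 = -148 + F$)
$L = 108059$ ($L = 108015 - \left(-148 + 104\right) = 108015 - -44 = 108015 + 44 = 108059$)
$\left(118597 + L\right) - -75789 = \left(118597 + 108059\right) - -75789 = 226656 + 75789 = 302445$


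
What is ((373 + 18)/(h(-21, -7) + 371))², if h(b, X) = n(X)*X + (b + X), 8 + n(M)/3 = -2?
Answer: 152881/305809 ≈ 0.49992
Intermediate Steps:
n(M) = -30 (n(M) = -24 + 3*(-2) = -24 - 6 = -30)
h(b, X) = b - 29*X (h(b, X) = -30*X + (b + X) = -30*X + (X + b) = b - 29*X)
((373 + 18)/(h(-21, -7) + 371))² = ((373 + 18)/((-21 - 29*(-7)) + 371))² = (391/((-21 + 203) + 371))² = (391/(182 + 371))² = (391/553)² = 152881/305809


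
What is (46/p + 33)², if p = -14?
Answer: 43264/49 ≈ 882.94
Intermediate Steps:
(46/p + 33)² = (46/(-14) + 33)² = (46*(-1/14) + 33)² = (-23/7 + 33)² = (208/7)² = 43264/49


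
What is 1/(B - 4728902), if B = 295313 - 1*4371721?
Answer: -1/8805310 ≈ -1.1357e-7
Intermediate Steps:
B = -4076408 (B = 295313 - 4371721 = -4076408)
1/(B - 4728902) = 1/(-4076408 - 4728902) = 1/(-8805310) = -1/8805310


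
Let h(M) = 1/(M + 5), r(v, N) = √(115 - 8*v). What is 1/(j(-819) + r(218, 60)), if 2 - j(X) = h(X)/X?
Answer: 888886444446/725776323556285 - 1333330666668*I*√181/725776323556285 ≈ 0.0012247 - 0.024716*I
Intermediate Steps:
h(M) = 1/(5 + M)
j(X) = 2 - 1/(X*(5 + X)) (j(X) = 2 - 1/((5 + X)*X) = 2 - 1/(X*(5 + X)))
1/(j(-819) + r(218, 60)) = 1/((2 - 1/(-819*(5 - 819))) + √(115 - 8*218)) = 1/((2 - 1*(-1/819)/(-814)) + √(115 - 1744)) = 1/((2 - 1*(-1/819)*(-1/814)) + √(-1629)) = 1/((2 - 1/666666) + 3*I*√181) = 1/(1333331/666666 + 3*I*√181)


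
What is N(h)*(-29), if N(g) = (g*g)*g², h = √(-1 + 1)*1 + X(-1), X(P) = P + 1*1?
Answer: 0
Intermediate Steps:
X(P) = 1 + P (X(P) = P + 1 = 1 + P)
h = 0 (h = √(-1 + 1)*1 + (1 - 1) = √0*1 + 0 = 0*1 + 0 = 0 + 0 = 0)
N(g) = g⁴ (N(g) = g²*g² = g⁴)
N(h)*(-29) = 0⁴*(-29) = 0*(-29) = 0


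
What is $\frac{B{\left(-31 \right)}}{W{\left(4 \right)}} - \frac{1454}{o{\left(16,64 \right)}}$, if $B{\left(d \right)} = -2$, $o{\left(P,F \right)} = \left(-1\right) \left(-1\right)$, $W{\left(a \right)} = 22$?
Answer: $- \frac{15995}{11} \approx -1454.1$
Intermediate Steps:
$o{\left(P,F \right)} = 1$
$\frac{B{\left(-31 \right)}}{W{\left(4 \right)}} - \frac{1454}{o{\left(16,64 \right)}} = - \frac{2}{22} - \frac{1454}{1} = \left(-2\right) \frac{1}{22} - 1454 = - \frac{1}{11} - 1454 = - \frac{15995}{11}$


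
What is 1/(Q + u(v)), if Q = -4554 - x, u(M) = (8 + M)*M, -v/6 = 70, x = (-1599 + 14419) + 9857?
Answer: 1/145809 ≈ 6.8583e-6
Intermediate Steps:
x = 22677 (x = 12820 + 9857 = 22677)
v = -420 (v = -6*70 = -420)
u(M) = M*(8 + M)
Q = -27231 (Q = -4554 - 1*22677 = -4554 - 22677 = -27231)
1/(Q + u(v)) = 1/(-27231 - 420*(8 - 420)) = 1/(-27231 - 420*(-412)) = 1/(-27231 + 173040) = 1/145809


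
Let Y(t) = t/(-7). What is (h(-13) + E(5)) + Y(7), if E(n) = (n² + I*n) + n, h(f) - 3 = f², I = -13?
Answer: 136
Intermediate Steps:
Y(t) = -t/7 (Y(t) = t*(-⅐) = -t/7)
h(f) = 3 + f²
E(n) = n² - 12*n (E(n) = (n² - 13*n) + n = n² - 12*n)
(h(-13) + E(5)) + Y(7) = ((3 + (-13)²) + 5*(-12 + 5)) - ⅐*7 = ((3 + 169) + 5*(-7)) - 1 = (172 - 35) - 1 = 137 - 1 = 136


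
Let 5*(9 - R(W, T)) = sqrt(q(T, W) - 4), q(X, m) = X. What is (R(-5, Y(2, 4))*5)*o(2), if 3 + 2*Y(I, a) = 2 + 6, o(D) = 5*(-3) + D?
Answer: -585 + 13*I*sqrt(6)/2 ≈ -585.0 + 15.922*I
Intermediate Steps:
o(D) = -15 + D
Y(I, a) = 5/2 (Y(I, a) = -3/2 + (2 + 6)/2 = -3/2 + (1/2)*8 = -3/2 + 4 = 5/2)
R(W, T) = 9 - sqrt(-4 + T)/5 (R(W, T) = 9 - sqrt(T - 4)/5 = 9 - sqrt(-4 + T)/5)
(R(-5, Y(2, 4))*5)*o(2) = ((9 - sqrt(-4 + 5/2)/5)*5)*(-15 + 2) = ((9 - I*sqrt(6)/10)*5)*(-13) = (45 - I*sqrt(6)/2)*(-13) = -585 + 13*I*sqrt(6)/2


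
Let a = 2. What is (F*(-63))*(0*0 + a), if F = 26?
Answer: -3276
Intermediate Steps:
(F*(-63))*(0*0 + a) = (26*(-63))*(0*0 + 2) = -1638*(0 + 2) = -1638*2 = -3276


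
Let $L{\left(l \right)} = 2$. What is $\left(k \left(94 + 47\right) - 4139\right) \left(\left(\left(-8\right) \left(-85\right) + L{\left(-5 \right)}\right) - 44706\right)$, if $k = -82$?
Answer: $691220824$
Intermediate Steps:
$\left(k \left(94 + 47\right) - 4139\right) \left(\left(\left(-8\right) \left(-85\right) + L{\left(-5 \right)}\right) - 44706\right) = \left(- 82 \left(94 + 47\right) - 4139\right) \left(\left(\left(-8\right) \left(-85\right) + 2\right) - 44706\right) = \left(\left(-82\right) 141 - 4139\right) \left(\left(680 + 2\right) - 44706\right) = \left(-11562 - 4139\right) \left(682 - 44706\right) = \left(-15701\right) \left(-44024\right) = 691220824$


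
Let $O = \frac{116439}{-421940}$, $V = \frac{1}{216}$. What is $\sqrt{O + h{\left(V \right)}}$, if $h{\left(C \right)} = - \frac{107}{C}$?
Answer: $\frac{i \sqrt{3559477707435}}{12410} \approx 152.03 i$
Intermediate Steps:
$V = \frac{1}{216} \approx 0.0046296$
$O = - \frac{116439}{421940}$ ($O = 116439 \left(- \frac{1}{421940}\right) = - \frac{116439}{421940} \approx -0.27596$)
$\sqrt{O + h{\left(V \right)}} = \sqrt{- \frac{116439}{421940} - 107 \frac{1}{\frac{1}{216}}} = \sqrt{- \frac{116439}{421940} - 23112} = \sqrt{- \frac{9751993719}{421940}} = \frac{i \sqrt{3559477707435}}{12410}$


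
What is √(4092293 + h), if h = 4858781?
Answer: √8951074 ≈ 2991.8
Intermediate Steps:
√(4092293 + h) = √(4092293 + 4858781) = √8951074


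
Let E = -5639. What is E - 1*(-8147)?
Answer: 2508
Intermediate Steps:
E - 1*(-8147) = -5639 - 1*(-8147) = -5639 + 8147 = 2508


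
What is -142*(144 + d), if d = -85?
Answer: -8378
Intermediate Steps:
-142*(144 + d) = -142*(144 - 85) = -142*59 = -8378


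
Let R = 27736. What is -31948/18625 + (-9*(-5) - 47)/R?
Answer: -443073489/258291500 ≈ -1.7154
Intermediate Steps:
-31948/18625 + (-9*(-5) - 47)/R = -31948/18625 + (-9*(-5) - 47)/27736 = -31948*1/18625 + (45 - 47)*(1/27736) = -31948/18625 - 2*1/27736 = -31948/18625 - 1/13868 = -443073489/258291500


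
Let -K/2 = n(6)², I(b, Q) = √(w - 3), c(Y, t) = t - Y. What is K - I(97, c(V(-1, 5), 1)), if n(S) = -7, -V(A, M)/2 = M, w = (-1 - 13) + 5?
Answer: -98 - 2*I*√3 ≈ -98.0 - 3.4641*I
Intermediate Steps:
w = -9 (w = -14 + 5 = -9)
V(A, M) = -2*M
I(b, Q) = 2*I*√3 (I(b, Q) = √(-9 - 3) = √(-12) = 2*I*√3)
K = -98 (K = -2*(-7)² = -2*49 = -98)
K - I(97, c(V(-1, 5), 1)) = -98 - 2*I*√3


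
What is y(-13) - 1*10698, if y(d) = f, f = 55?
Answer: -10643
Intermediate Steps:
y(d) = 55
y(-13) - 1*10698 = 55 - 1*10698 = 55 - 10698 = -10643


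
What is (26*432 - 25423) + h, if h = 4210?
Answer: -9981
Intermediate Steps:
(26*432 - 25423) + h = (26*432 - 25423) + 4210 = (11232 - 25423) + 4210 = -14191 + 4210 = -9981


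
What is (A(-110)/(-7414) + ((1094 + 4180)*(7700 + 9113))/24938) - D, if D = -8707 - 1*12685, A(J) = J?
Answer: 311072914/12469 ≈ 24948.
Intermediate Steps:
D = -21392 (D = -8707 - 12685 = -21392)
(A(-110)/(-7414) + ((1094 + 4180)*(7700 + 9113))/24938) - D = (-110/(-7414) + ((1094 + 4180)*(7700 + 9113))/24938) - 1*(-21392) = (-110*(-1/7414) + (5274*16813)*(1/24938)) + 21392 = (5/337 + 88671762*(1/24938)) + 21392 = (5/337 + 44335881/12469) + 21392 = 44336066/12469 + 21392 = 311072914/12469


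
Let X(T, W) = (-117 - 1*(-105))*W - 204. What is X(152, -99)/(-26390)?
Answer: -492/13195 ≈ -0.037287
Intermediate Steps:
X(T, W) = -204 - 12*W (X(T, W) = (-117 + 105)*W - 204 = -12*W - 204 = -204 - 12*W)
X(152, -99)/(-26390) = (-204 - 12*(-99))/(-26390) = (-204 + 1188)*(-1/26390) = 984*(-1/26390) = -492/13195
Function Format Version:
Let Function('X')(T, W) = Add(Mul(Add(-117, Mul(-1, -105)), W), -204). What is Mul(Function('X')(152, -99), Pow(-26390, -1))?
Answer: Rational(-492, 13195) ≈ -0.037287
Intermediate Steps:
Function('X')(T, W) = Add(-204, Mul(-12, W)) (Function('X')(T, W) = Add(Mul(Add(-117, 105), W), -204) = Add(Mul(-12, W), -204) = Add(-204, Mul(-12, W)))
Mul(Function('X')(152, -99), Pow(-26390, -1)) = Mul(Add(-204, Mul(-12, -99)), Pow(-26390, -1)) = Mul(Add(-204, 1188), Rational(-1, 26390)) = Mul(984, Rational(-1, 26390)) = Rational(-492, 13195)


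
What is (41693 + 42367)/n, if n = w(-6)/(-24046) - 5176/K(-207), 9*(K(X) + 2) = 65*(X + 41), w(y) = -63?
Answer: 303420603640/15567219 ≈ 19491.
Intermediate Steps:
K(X) = 2647/9 + 65*X/9 (K(X) = -2 + (65*(X + 41))/9 = -2 + (65*(41 + X))/9 = -2 + (2665 + 65*X)/9 = -2 + (2665/9 + 65*X/9) = 2647/9 + 65*X/9)
n = 140104971/32486146 (n = -63/(-24046) - 5176/(2647/9 + (65/9)*(-207)) = -63*(-1/24046) - 5176/(2647/9 - 1495) = 63/24046 - 5176/(-10808/9) = 63/24046 - 5176*(-9/10808) = 63/24046 + 5823/1351 = 140104971/32486146 ≈ 4.3128)
(41693 + 42367)/n = (41693 + 42367)/(140104971/32486146) = 84060*(32486146/140104971) = 303420603640/15567219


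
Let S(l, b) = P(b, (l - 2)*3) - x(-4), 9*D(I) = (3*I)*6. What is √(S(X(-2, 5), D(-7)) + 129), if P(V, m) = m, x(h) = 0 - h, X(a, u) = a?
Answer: √113 ≈ 10.630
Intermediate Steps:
D(I) = 2*I (D(I) = ((3*I)*6)/9 = (18*I)/9 = 2*I)
x(h) = -h
S(l, b) = -10 + 3*l (S(l, b) = (l - 2)*3 - (-1)*(-4) = (-2 + l)*3 - 1*4 = (-6 + 3*l) - 4 = -10 + 3*l)
√(S(X(-2, 5), D(-7)) + 129) = √((-10 + 3*(-2)) + 129) = √((-10 - 6) + 129) = √(-16 + 129) = √113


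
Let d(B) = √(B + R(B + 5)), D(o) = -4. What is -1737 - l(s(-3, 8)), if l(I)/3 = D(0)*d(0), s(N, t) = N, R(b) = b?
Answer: -1737 + 12*√5 ≈ -1710.2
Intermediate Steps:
d(B) = √(5 + 2*B) (d(B) = √(B + (B + 5)) = √(B + (5 + B)) = √(5 + 2*B))
l(I) = -12*√5 (l(I) = 3*(-4*√(5 + 2*0)) = 3*(-4*√(5 + 0)) = 3*(-4*√5) = -12*√5)
-1737 - l(s(-3, 8)) = -1737 - (-12)*√5 = -1737 + 12*√5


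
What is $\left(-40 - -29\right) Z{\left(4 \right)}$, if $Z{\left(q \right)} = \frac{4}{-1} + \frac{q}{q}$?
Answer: $33$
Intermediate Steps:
$Z{\left(q \right)} = -3$ ($Z{\left(q \right)} = 4 \left(-1\right) + 1 = -4 + 1 = -3$)
$\left(-40 - -29\right) Z{\left(4 \right)} = \left(-40 - -29\right) \left(-3\right) = \left(-40 + 29\right) \left(-3\right) = \left(-11\right) \left(-3\right) = 33$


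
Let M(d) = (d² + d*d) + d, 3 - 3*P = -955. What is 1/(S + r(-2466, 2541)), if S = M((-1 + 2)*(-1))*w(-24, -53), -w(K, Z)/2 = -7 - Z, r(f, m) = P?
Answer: 3/682 ≈ 0.0043988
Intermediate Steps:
P = 958/3 (P = 1 - ⅓*(-955) = 1 + 955/3 = 958/3 ≈ 319.33)
r(f, m) = 958/3
w(K, Z) = 14 + 2*Z (w(K, Z) = -2*(-7 - Z) = 14 + 2*Z)
M(d) = d + 2*d² (M(d) = (d² + d²) + d = 2*d² + d = d + 2*d²)
S = -92 (S = (((-1 + 2)*(-1))*(1 + 2*((-1 + 2)*(-1))))*(14 + 2*(-53)) = ((1*(-1))*(1 + 2*(1*(-1))))*(14 - 106) = -(1 + 2*(-1))*(-92) = -(1 - 2)*(-92) = -1*(-1)*(-92) = 1*(-92) = -92)
1/(S + r(-2466, 2541)) = 1/(-92 + 958/3) = 1/(682/3) = 3/682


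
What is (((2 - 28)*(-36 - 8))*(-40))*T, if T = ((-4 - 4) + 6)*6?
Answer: 549120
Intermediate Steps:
T = -12 (T = (-8 + 6)*6 = -2*6 = -12)
(((2 - 28)*(-36 - 8))*(-40))*T = (((2 - 28)*(-36 - 8))*(-40))*(-12) = (-26*(-44)*(-40))*(-12) = (1144*(-40))*(-12) = -45760*(-12) = 549120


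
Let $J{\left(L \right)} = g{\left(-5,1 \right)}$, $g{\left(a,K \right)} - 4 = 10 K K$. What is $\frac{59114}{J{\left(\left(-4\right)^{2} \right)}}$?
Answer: $\frac{29557}{7} \approx 4222.4$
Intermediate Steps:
$g{\left(a,K \right)} = 4 + 10 K^{2}$ ($g{\left(a,K \right)} = 4 + 10 K K = 4 + 10 K^{2}$)
$J{\left(L \right)} = 14$ ($J{\left(L \right)} = 4 + 10 \cdot 1^{2} = 4 + 10 \cdot 1 = 4 + 10 = 14$)
$\frac{59114}{J{\left(\left(-4\right)^{2} \right)}} = \frac{59114}{14} = 59114 \cdot \frac{1}{14} = \frac{29557}{7}$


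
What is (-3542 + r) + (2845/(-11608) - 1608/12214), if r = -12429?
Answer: -1132211791623/70890056 ≈ -15971.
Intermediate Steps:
(-3542 + r) + (2845/(-11608) - 1608/12214) = (-3542 - 12429) + (2845/(-11608) - 1608/12214) = -15971 + (2845*(-1/11608) - 1608*1/12214) = -15971 + (-2845/11608 - 804/6107) = -15971 - 26707247/70890056 = -1132211791623/70890056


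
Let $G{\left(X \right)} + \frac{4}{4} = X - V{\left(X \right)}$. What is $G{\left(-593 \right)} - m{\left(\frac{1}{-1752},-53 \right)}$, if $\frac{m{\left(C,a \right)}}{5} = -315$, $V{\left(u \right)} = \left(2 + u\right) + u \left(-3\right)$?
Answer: $-207$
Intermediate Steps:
$V{\left(u \right)} = 2 - 2 u$ ($V{\left(u \right)} = \left(2 + u\right) - 3 u = 2 - 2 u$)
$m{\left(C,a \right)} = -1575$ ($m{\left(C,a \right)} = 5 \left(-315\right) = -1575$)
$G{\left(X \right)} = -3 + 3 X$ ($G{\left(X \right)} = -1 + \left(X - \left(2 - 2 X\right)\right) = -1 + \left(X + \left(-2 + 2 X\right)\right) = -1 + \left(-2 + 3 X\right) = -3 + 3 X$)
$G{\left(-593 \right)} - m{\left(\frac{1}{-1752},-53 \right)} = \left(-3 + 3 \left(-593\right)\right) - -1575 = \left(-3 - 1779\right) + 1575 = -1782 + 1575 = -207$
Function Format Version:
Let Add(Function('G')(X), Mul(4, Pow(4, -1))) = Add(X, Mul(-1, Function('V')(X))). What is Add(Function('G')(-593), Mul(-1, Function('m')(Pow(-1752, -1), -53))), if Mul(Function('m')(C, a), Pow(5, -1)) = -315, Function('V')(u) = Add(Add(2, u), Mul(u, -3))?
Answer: -207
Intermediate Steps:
Function('V')(u) = Add(2, Mul(-2, u)) (Function('V')(u) = Add(Add(2, u), Mul(-3, u)) = Add(2, Mul(-2, u)))
Function('m')(C, a) = -1575 (Function('m')(C, a) = Mul(5, -315) = -1575)
Function('G')(X) = Add(-3, Mul(3, X)) (Function('G')(X) = Add(-1, Add(X, Mul(-1, Add(2, Mul(-2, X))))) = Add(-1, Add(X, Add(-2, Mul(2, X)))) = Add(-1, Add(-2, Mul(3, X))) = Add(-3, Mul(3, X)))
Add(Function('G')(-593), Mul(-1, Function('m')(Pow(-1752, -1), -53))) = Add(Add(-3, Mul(3, -593)), Mul(-1, -1575)) = Add(Add(-3, -1779), 1575) = Add(-1782, 1575) = -207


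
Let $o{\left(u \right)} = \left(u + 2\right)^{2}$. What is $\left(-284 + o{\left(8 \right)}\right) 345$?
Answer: $-63480$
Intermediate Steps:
$o{\left(u \right)} = \left(2 + u\right)^{2}$
$\left(-284 + o{\left(8 \right)}\right) 345 = \left(-284 + \left(2 + 8\right)^{2}\right) 345 = \left(-284 + 10^{2}\right) 345 = \left(-284 + 100\right) 345 = \left(-184\right) 345 = -63480$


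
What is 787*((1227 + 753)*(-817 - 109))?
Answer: -1442948760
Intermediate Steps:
787*((1227 + 753)*(-817 - 109)) = 787*(1980*(-926)) = 787*(-1833480) = -1442948760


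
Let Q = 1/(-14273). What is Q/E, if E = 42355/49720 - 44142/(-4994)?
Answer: -2257288/312223316573 ≈ -7.2297e-6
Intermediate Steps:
Q = -1/14273 ≈ -7.0062e-5
E = 21875101/2257288 (E = 42355*(1/49720) - 44142*(-1/4994) = 8471/9944 + 22071/2497 = 21875101/2257288 ≈ 9.6909)
Q/E = -1/(14273*21875101/2257288) = -1/14273*2257288/21875101 = -2257288/312223316573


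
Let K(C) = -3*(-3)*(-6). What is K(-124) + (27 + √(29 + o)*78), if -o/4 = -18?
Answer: -27 + 78*√101 ≈ 756.89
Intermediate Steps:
o = 72 (o = -4*(-18) = 72)
K(C) = -54 (K(C) = 9*(-6) = -54)
K(-124) + (27 + √(29 + o)*78) = -54 + (27 + √(29 + 72)*78) = -54 + (27 + √101*78) = -54 + (27 + 78*√101) = -27 + 78*√101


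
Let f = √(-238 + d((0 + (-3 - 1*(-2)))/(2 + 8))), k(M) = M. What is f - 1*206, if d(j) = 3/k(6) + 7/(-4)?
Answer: -206 + I*√957/2 ≈ -206.0 + 15.468*I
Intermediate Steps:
d(j) = -5/4 (d(j) = 3/6 + 7/(-4) = 3*(⅙) + 7*(-¼) = ½ - 7/4 = -5/4)
f = I*√957/2 (f = √(-238 - 5/4) = √(-957/4) = I*√957/2 ≈ 15.468*I)
f - 1*206 = I*√957/2 - 1*206 = I*√957/2 - 206 = -206 + I*√957/2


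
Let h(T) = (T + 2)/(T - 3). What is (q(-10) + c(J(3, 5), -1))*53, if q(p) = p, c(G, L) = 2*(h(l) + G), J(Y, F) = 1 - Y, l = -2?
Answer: -742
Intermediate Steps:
h(T) = (2 + T)/(-3 + T)
c(G, L) = 2*G (c(G, L) = 2*((2 - 2)/(-3 - 2) + G) = 2*(0/(-5) + G) = 2*(-1/5*0 + G) = 2*(0 + G) = 2*G)
(q(-10) + c(J(3, 5), -1))*53 = (-10 + 2*(1 - 1*3))*53 = (-10 + 2*(1 - 3))*53 = (-10 + 2*(-2))*53 = (-10 - 4)*53 = -14*53 = -742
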